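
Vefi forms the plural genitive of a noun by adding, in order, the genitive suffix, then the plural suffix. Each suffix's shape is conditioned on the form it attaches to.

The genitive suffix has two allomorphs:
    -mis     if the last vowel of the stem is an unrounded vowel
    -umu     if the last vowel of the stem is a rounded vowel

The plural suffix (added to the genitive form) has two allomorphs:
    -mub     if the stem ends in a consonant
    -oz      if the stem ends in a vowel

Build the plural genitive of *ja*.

jamismub

The last vowel of *ja* is /a/, which is an unrounded vowel, so the genitive suffix is -mis, giving *jamis*.
The genitive form *jamis* — final sound /s/ (a consonant) → -mub → *jamismub*.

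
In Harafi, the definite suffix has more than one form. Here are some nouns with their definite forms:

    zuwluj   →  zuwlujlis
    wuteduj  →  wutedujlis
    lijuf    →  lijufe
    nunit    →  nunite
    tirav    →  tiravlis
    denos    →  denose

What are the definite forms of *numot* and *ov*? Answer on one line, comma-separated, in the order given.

The alternation tracks the final consonant of the stem — -e when the stem ends in a voiceless consonant (*lijuf*, *nunit*, *denos*); -lis when the stem ends in a voiced consonant (*zuwluj*, *wuteduj*, *tirav*).
*numot*: final consonant = /t/, voiceless → -e → *numote*.
Since the final consonant of *ov* is /v/ (voiced), it takes -lis, giving *ovlis*.

numote, ovlis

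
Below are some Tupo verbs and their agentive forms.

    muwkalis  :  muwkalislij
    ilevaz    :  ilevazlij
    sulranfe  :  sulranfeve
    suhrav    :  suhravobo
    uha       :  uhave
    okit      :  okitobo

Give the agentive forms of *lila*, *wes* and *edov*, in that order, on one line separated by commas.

lilave, weslij, edovobo

The alternation tracks the final sound of the stem — -lij when the stem ends in a sibilant (*muwkalis*, *ilevaz*); -obo when the stem ends in a non-sibilant consonant (*suhrav*, *okit*); -ve when the stem ends in a vowel (*sulranfe*, *uha*).
*lila*: final sound = /a/, a vowel → -ve → *lilave*.
The final sound of *wes* is /s/, which is a sibilant, so the suffix is -lij, giving *weslij*.
The final sound of *edov* is /v/, which is a non-sibilant consonant, so the suffix is -obo, giving *edovobo*.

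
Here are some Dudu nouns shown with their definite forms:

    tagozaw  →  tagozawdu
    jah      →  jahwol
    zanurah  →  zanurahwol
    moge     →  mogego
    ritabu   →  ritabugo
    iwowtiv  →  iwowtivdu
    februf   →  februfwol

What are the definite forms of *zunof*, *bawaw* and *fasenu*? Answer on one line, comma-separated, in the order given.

The alternation tracks the final sound of the stem — -wol when the stem ends in a voiceless consonant (*jah*, *zanurah*, *februf*); -du when the stem ends in a voiced consonant (*tagozaw*, *iwowtiv*); -go when the stem ends in a vowel (*moge*, *ritabu*).
*zunof*: final sound = /f/, a voiceless consonant → -wol → *zunofwol*.
*bawaw*: final sound = /w/, a voiced consonant → -du → *bawawdu*.
Since the final sound of *fasenu* is /u/ (a vowel), it takes -go, giving *fasenugo*.

zunofwol, bawawdu, fasenugo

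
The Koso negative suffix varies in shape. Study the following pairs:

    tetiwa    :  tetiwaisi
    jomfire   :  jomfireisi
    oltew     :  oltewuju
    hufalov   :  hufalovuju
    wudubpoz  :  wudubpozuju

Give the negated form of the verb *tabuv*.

tabuvuju

The pattern is consonant vs. vowel: -uju when the stem ends in a consonant (*oltew*, *hufalov*, *wudubpoz*); -isi when the stem ends in a vowel (*tetiwa*, *jomfire*).
*tabuv* — final sound /v/ (a consonant) → -uju → *tabuvuju*.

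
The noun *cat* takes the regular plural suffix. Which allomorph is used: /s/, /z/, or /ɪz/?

The stem *cat* ends in a voiceless non-sibilant consonant.
The plural suffix surfaces as /ɪz/ after sibilants, /s/ after other voiceless consonants, and /z/ after other voiced sounds.
So the plural -s on *cat* is pronounced /s/.

/s/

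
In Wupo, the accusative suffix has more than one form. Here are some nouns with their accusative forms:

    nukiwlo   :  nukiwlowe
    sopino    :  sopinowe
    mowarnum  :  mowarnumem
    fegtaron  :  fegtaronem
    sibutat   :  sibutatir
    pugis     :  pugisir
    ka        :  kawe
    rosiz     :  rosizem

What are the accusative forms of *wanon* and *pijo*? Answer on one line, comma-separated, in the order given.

Looking at the final sound of each stem: -ir when the stem ends in a voiceless consonant (*sibutat*, *pugis*); -em when the stem ends in a voiced consonant (*mowarnum*, *fegtaron*, *rosiz*); -we when the stem ends in a vowel (*nukiwlo*, *sopino*, *ka*).
*wanon*: final sound = /n/, a voiced consonant → -em → *wanonem*.
Since the final sound of *pijo* is /o/ (a vowel), it takes -we, giving *pijowe*.

wanonem, pijowe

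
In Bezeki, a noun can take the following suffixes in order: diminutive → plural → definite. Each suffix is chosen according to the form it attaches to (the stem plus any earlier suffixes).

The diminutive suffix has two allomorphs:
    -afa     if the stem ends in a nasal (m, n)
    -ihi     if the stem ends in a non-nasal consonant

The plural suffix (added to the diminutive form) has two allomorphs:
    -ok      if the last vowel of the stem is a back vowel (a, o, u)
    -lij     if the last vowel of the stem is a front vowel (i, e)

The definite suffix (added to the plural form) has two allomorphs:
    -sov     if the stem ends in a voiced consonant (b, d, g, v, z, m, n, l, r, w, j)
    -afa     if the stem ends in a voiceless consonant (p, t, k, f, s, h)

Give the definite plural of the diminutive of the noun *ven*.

venafaokafa

Since the final consonant of *ven* is /n/ (a nasal), it takes -afa, giving *venafa*.
The last vowel of the diminutive form *venafa* is /a/, which is a back vowel, so the plural suffix is -ok, giving *venafaok*.
The plural form *venafaok* — final consonant /k/ (voiceless) → -afa → *venafaokafa*.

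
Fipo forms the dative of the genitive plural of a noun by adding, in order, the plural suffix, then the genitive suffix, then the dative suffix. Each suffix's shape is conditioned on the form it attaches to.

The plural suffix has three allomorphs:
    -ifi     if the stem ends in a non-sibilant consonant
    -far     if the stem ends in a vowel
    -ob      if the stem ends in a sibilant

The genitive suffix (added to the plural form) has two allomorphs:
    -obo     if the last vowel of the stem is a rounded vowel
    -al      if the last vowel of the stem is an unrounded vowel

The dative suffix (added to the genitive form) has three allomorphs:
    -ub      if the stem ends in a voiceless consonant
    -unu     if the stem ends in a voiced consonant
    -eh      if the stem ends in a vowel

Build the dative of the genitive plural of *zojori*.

zojorifaralunu

*zojori* — final sound /i/ (a vowel) → -far → *zojorifar*.
The last vowel of the plural form *zojorifar* is /a/, which is an unrounded vowel, so the genitive suffix is -al, giving *zojorifaral*.
The genitive form *zojorifaral*: final sound = /l/, a voiced consonant → -unu → *zojorifaralunu*.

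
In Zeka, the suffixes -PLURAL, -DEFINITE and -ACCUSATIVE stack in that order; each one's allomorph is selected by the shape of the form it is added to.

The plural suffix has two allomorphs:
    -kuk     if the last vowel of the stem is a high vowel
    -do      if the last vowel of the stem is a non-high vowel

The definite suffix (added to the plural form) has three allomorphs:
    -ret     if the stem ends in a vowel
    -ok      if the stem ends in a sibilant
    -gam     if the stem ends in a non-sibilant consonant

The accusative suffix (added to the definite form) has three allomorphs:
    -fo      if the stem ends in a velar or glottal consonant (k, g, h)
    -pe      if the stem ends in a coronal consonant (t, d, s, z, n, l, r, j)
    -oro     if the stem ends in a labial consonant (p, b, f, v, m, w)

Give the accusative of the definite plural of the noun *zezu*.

The last vowel of *zezu* is /u/, which is a high vowel, so the plural suffix is -kuk, giving *zezukuk*.
Since the final sound of the plural form *zezukuk* is /k/ (a non-sibilant consonant), it takes -gam, giving *zezukukgam*.
Since the final consonant of the definite form *zezukukgam* is /m/ (labial), it takes -oro, giving *zezukukgamoro*.

zezukukgamoro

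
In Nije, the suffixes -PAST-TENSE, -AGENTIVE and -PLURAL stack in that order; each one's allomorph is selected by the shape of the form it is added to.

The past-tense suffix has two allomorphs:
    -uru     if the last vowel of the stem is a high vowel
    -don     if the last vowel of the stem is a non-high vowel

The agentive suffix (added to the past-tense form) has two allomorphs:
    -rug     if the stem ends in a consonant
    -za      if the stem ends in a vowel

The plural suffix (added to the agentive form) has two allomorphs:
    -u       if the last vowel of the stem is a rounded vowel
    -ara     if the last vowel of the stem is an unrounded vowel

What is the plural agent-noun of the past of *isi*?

*isi* — last vowel /i/ (a high vowel) → -uru → *isiuru*.
The past-tense form *isiuru* — final sound /u/ (a vowel) → -za → *isiuruza*.
The last vowel of the agentive form *isiuruza* is /a/, which is an unrounded vowel, so the plural suffix is -ara, giving *isiuruzaara*.

isiuruzaara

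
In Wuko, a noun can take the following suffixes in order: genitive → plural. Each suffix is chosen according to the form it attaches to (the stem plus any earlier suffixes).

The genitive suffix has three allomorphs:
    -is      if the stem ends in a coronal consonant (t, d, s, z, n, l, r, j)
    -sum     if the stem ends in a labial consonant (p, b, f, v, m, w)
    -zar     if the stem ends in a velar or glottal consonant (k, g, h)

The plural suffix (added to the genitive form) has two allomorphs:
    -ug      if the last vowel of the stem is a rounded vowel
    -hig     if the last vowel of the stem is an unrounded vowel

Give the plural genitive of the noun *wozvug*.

*wozvug*: final consonant = /g/, velar/glottal → -zar → *wozvugzar*.
The genitive form *wozvugzar* — last vowel /a/ (an unrounded vowel) → -hig → *wozvugzarhig*.

wozvugzarhig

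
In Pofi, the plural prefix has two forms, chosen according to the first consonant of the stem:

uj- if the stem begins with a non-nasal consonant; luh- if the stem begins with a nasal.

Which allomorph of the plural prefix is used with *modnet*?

The first consonant of *modnet* is /m/, which is a nasal, so the prefix is luh-.

luh-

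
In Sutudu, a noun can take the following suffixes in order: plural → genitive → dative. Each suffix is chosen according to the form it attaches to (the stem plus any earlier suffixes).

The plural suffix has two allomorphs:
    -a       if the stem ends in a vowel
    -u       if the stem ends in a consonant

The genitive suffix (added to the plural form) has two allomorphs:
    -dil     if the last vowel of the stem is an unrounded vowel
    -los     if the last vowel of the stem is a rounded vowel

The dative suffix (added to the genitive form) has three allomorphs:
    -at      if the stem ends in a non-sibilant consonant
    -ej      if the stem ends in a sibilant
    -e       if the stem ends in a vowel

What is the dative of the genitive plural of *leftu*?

Since the final sound of *leftu* is /u/ (a vowel), it takes -a, giving *leftua*.
The plural form *leftua*: last vowel = /a/, an unrounded vowel → -dil → *leftuadil*.
The genitive form *leftuadil* — final sound /l/ (a non-sibilant consonant) → -at → *leftuadilat*.

leftuadilat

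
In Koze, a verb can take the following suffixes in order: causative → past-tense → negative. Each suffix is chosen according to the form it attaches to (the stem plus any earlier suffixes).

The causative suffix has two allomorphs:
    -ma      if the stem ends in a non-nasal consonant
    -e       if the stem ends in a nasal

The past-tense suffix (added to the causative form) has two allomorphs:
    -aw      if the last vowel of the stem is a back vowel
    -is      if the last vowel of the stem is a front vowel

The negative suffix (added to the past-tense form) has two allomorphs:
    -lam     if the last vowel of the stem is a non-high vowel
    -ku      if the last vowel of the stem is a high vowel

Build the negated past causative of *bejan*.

bejaneisku

The final consonant of *bejan* is /n/, which is a nasal, so the causative suffix is -e, giving *bejane*.
Since the last vowel of the causative form *bejane* is /e/ (a front vowel), it takes -is, giving *bejaneis*.
The last vowel of the past-tense form *bejaneis* is /i/, which is a high vowel, so the negative suffix is -ku, giving *bejaneisku*.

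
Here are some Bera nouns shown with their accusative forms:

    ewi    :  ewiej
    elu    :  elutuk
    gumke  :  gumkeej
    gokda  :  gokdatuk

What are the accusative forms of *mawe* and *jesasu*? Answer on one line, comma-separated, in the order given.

The pattern is front/back vowel harmony: -ej when the last vowel of the stem is a front vowel (*ewi*, *gumke*); -tuk when the last vowel of the stem is a back vowel (*elu*, *gokda*).
The last vowel of *mawe* is /e/, which is a front vowel, so the suffix is -ej, giving *maweej*.
*jesasu*: last vowel = /u/, a back vowel → -tuk → *jesasutuk*.

maweej, jesasutuk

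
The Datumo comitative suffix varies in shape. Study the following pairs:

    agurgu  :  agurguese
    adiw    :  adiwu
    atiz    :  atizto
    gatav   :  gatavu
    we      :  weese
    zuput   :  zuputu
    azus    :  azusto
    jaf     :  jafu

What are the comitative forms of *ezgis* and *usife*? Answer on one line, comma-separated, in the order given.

The alternation tracks the final sound of the stem — -to when the stem ends in a sibilant (*atiz*, *azus*); -u when the stem ends in a non-sibilant consonant (*adiw*, *gatav*, *zuput*, *jaf*); -ese when the stem ends in a vowel (*agurgu*, *we*).
Since the final sound of *ezgis* is /s/ (a sibilant), it takes -to, giving *ezgisto*.
*usife* — final sound /e/ (a vowel) → -ese → *usifeese*.

ezgisto, usifeese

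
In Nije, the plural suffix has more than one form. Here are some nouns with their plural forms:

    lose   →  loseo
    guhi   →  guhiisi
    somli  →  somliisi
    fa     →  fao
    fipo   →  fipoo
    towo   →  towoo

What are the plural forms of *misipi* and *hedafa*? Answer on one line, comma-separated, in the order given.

misipiisi, hedafao

The pattern is height harmony: -isi when the last vowel of the stem is a high vowel (*guhi*, *somli*); -o when the last vowel of the stem is a non-high vowel (*lose*, *fa*, *fipo*, *towo*).
*misipi* — last vowel /i/ (a high vowel) → -isi → *misipiisi*.
*hedafa*: last vowel = /a/, a non-high vowel → -o → *hedafao*.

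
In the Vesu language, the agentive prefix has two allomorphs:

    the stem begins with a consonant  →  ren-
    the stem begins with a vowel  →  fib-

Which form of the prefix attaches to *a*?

*a* — first sound /a/ (a vowel) → fib-.

fib-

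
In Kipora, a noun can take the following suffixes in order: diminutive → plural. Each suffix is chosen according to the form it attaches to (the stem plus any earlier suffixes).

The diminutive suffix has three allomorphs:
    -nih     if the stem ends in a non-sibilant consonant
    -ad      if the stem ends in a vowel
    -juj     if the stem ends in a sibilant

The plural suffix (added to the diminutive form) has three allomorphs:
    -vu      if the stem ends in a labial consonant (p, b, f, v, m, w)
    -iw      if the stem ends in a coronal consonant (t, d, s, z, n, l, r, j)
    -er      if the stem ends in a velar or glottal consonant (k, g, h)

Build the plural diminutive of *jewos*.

jewosjujiw

The final sound of *jewos* is /s/, which is a sibilant, so the diminutive suffix is -juj, giving *jewosjuj*.
The diminutive form *jewosjuj* — final consonant /j/ (coronal) → -iw → *jewosjujiw*.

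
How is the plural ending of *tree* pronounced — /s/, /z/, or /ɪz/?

The stem *tree* ends in a voiced non-sibilant sound.
The plural suffix surfaces as /ɪz/ after sibilants, /s/ after other voiceless consonants, and /z/ after other voiced sounds.
So the plural -s on *tree* is pronounced /z/.

/z/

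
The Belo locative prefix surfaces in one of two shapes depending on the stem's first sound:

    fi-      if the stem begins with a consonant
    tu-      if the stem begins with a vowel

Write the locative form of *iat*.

tuiat

*iat*: first sound = /i/, a vowel → tu- → *tuiat*.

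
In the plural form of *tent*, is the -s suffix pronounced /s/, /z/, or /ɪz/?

/s/

The stem *tent* ends in a voiceless non-sibilant consonant.
The plural suffix surfaces as /ɪz/ after sibilants, /s/ after other voiceless consonants, and /z/ after other voiced sounds.
So the plural -s on *tent* is pronounced /s/.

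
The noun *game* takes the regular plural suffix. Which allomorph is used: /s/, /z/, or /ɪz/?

/z/

The stem *game* ends in a voiced non-sibilant sound.
The plural suffix surfaces as /ɪz/ after sibilants, /s/ after other voiceless consonants, and /z/ after other voiced sounds.
So the plural -s on *game* is pronounced /z/.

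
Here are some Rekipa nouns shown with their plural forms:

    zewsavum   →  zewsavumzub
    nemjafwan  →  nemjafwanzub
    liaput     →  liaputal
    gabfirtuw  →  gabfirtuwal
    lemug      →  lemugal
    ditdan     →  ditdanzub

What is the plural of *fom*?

fomzub

The suffix is conditioned by the final consonant: -zub when the stem ends in a nasal (*zewsavum*, *nemjafwan*, *ditdan*); -al when the stem ends in a non-nasal consonant (*liaput*, *gabfirtuw*, *lemug*).
Since the final consonant of *fom* is /m/ (a nasal), it takes -zub, giving *fomzub*.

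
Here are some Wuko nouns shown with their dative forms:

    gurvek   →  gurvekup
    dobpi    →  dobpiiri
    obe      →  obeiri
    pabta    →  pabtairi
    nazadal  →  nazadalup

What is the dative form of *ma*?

mairi

The suffix is conditioned by the final sound: -up when the stem ends in a consonant (*gurvek*, *nazadal*); -iri when the stem ends in a vowel (*dobpi*, *obe*, *pabta*).
The final sound of *ma* is /a/, which is a vowel, so the suffix is -iri, giving *mairi*.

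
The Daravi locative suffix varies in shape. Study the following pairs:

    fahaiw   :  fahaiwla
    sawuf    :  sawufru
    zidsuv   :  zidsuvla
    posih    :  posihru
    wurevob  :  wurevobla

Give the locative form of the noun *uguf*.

The suffix is conditioned by the final consonant: -ru when the stem ends in a voiceless consonant (*sawuf*, *posih*); -la when the stem ends in a voiced consonant (*fahaiw*, *zidsuv*, *wurevob*).
*uguf*: final consonant = /f/, voiceless → -ru → *ugufru*.

ugufru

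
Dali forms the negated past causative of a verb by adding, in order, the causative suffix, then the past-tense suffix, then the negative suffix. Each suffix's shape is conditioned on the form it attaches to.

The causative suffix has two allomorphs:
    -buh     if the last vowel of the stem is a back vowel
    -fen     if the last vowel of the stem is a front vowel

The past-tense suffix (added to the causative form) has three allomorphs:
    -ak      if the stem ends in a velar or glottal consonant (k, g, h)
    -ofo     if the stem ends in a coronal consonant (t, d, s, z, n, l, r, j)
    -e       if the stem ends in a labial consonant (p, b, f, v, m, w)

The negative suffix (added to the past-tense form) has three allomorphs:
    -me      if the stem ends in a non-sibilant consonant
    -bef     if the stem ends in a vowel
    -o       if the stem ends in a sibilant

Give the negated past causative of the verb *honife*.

Since the last vowel of *honife* is /e/ (a front vowel), it takes -fen, giving *honifefen*.
The causative form *honifefen* — final consonant /n/ (coronal) → -ofo → *honifefenofo*.
The final sound of the past-tense form *honifefenofo* is /o/, which is a vowel, so the negative suffix is -bef, giving *honifefenofobef*.

honifefenofobef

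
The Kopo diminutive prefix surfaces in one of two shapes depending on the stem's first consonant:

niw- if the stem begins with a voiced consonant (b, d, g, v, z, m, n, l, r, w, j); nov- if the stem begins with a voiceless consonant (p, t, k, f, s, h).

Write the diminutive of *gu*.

niwgu

Since the first consonant of *gu* is /g/ (voiced), it takes niw-, giving *niwgu*.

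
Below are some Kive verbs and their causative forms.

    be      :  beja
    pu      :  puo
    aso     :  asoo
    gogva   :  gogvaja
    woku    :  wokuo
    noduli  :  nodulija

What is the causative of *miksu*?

Looking at the last vowel of each stem: -o when the last vowel of the stem is a rounded vowel (*pu*, *aso*, *woku*); -ja when the last vowel of the stem is an unrounded vowel (*be*, *gogva*, *noduli*).
*miksu*: last vowel = /u/, a rounded vowel → -o → *miksuo*.

miksuo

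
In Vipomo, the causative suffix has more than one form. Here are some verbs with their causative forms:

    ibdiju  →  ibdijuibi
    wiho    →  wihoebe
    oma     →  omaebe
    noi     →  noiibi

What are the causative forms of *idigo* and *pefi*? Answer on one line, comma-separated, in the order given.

idigoebe, pefiibi

The suffix is conditioned by the last vowel: -ibi when the last vowel of the stem is a high vowel (*ibdiju*, *noi*); -ebe when the last vowel of the stem is a non-high vowel (*wiho*, *oma*).
*idigo* — last vowel /o/ (a non-high vowel) → -ebe → *idigoebe*.
Since the last vowel of *pefi* is /i/ (a high vowel), it takes -ibi, giving *pefiibi*.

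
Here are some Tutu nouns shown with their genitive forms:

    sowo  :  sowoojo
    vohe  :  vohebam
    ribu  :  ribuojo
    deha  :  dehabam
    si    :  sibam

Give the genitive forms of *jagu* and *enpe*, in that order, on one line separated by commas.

The suffix is conditioned by the last vowel: -ojo when the last vowel of the stem is a rounded vowel (*sowo*, *ribu*); -bam when the last vowel of the stem is an unrounded vowel (*vohe*, *deha*, *si*).
*jagu* — last vowel /u/ (a rounded vowel) → -ojo → *jaguojo*.
Since the last vowel of *enpe* is /e/ (an unrounded vowel), it takes -bam, giving *enpebam*.

jaguojo, enpebam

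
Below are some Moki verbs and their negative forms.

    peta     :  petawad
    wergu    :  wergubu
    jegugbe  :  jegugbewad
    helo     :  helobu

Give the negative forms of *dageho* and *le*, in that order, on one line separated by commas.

The pattern is rounding harmony: -bu when the last vowel of the stem is a rounded vowel (*wergu*, *helo*); -wad when the last vowel of the stem is an unrounded vowel (*peta*, *jegugbe*).
Since the last vowel of *dageho* is /o/ (a rounded vowel), it takes -bu, giving *dagehobu*.
The last vowel of *le* is /e/, which is an unrounded vowel, so the suffix is -wad, giving *lewad*.

dagehobu, lewad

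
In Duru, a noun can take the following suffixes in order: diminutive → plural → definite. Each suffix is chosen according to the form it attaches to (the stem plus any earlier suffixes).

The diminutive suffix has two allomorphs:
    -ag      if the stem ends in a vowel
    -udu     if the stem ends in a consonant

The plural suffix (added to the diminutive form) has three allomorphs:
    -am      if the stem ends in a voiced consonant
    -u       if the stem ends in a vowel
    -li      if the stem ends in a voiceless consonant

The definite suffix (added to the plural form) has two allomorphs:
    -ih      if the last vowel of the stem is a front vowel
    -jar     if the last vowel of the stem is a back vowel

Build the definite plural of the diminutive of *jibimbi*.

*jibimbi* — final sound /i/ (a vowel) → -ag → *jibimbiag*.
The diminutive form *jibimbiag*: final sound = /g/, a voiced consonant → -am → *jibimbiagam*.
The plural form *jibimbiagam* — last vowel /a/ (a back vowel) → -jar → *jibimbiagamjar*.

jibimbiagamjar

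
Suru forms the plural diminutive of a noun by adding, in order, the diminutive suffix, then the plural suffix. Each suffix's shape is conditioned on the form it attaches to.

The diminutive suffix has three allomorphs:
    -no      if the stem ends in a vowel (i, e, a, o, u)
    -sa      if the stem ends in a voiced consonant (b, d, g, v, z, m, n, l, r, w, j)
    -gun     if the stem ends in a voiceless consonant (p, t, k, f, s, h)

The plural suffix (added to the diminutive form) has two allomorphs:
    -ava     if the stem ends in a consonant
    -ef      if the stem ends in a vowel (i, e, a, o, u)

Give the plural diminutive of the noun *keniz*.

kenizsaef

The final sound of *keniz* is /z/, which is a voiced consonant, so the diminutive suffix is -sa, giving *kenizsa*.
The diminutive form *kenizsa* — final sound /a/ (a vowel) → -ef → *kenizsaef*.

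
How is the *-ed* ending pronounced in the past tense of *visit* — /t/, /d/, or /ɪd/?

/ɪd/

The stem *visit* ends in /t/ or /d/.
The -ed suffix is realized as /ɪd/ after /t, d/; as /t/ after other voiceless consonants; and as /d/ after other voiced sounds.
So -ed on *visit* is pronounced /ɪd/.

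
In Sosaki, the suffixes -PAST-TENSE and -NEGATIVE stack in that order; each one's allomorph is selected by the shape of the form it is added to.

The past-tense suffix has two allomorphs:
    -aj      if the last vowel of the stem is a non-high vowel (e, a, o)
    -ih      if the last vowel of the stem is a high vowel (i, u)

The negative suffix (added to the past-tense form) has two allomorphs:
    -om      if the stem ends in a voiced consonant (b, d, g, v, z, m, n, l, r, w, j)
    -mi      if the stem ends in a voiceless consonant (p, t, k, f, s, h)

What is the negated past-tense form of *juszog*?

juszogajom

*juszog* — last vowel /o/ (a non-high vowel) → -aj → *juszogaj*.
The past-tense form *juszogaj*: final consonant = /j/, voiced → -om → *juszogajom*.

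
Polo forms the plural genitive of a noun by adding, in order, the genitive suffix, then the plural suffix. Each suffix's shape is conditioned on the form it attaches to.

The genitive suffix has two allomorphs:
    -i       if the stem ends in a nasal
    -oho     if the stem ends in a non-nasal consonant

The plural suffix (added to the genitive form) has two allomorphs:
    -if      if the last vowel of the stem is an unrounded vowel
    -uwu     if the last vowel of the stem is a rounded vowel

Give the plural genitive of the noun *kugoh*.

kugohohouwu

*kugoh* — final consonant /h/ (non-nasal) → -oho → *kugohoho*.
Since the last vowel of the genitive form *kugohoho* is /o/ (a rounded vowel), it takes -uwu, giving *kugohohouwu*.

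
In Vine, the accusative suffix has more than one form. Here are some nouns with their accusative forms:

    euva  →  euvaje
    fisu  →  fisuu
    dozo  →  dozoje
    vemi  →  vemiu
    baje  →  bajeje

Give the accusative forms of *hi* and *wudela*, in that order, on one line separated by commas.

hiu, wudelaje

The pattern is height harmony: -u when the last vowel of the stem is a high vowel (*fisu*, *vemi*); -je when the last vowel of the stem is a non-high vowel (*euva*, *dozo*, *baje*).
*hi* — last vowel /i/ (a high vowel) → -u → *hiu*.
*wudela*: last vowel = /a/, a non-high vowel → -je → *wudelaje*.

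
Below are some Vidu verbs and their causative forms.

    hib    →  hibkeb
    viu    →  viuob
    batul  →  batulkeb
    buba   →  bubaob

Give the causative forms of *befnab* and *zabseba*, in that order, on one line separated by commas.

The pattern is consonant vs. vowel: -keb when the stem ends in a consonant (*hib*, *batul*); -ob when the stem ends in a vowel (*viu*, *buba*).
*befnab* — final sound /b/ (a consonant) → -keb → *befnabkeb*.
Since the final sound of *zabseba* is /a/ (a vowel), it takes -ob, giving *zabsebaob*.

befnabkeb, zabsebaob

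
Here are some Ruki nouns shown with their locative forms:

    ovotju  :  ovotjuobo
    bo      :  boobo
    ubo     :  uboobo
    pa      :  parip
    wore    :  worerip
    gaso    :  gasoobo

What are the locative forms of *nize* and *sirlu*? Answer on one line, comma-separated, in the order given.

The pattern is rounding harmony: -obo when the last vowel of the stem is a rounded vowel (*ovotju*, *bo*, *ubo*, *gaso*); -rip when the last vowel of the stem is an unrounded vowel (*pa*, *wore*).
Since the last vowel of *nize* is /e/ (an unrounded vowel), it takes -rip, giving *nizerip*.
*sirlu*: last vowel = /u/, a rounded vowel → -obo → *sirluobo*.

nizerip, sirluobo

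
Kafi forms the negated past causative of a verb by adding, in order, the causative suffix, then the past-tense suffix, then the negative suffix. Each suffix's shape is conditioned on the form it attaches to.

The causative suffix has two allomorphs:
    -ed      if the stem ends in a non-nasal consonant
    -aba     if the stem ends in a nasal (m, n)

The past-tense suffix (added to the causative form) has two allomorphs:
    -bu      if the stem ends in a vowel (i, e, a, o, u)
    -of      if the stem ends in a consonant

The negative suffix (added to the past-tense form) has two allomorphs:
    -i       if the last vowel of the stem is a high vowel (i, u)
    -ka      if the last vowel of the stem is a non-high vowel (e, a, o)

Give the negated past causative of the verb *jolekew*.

The final consonant of *jolekew* is /w/, which is non-nasal, so the causative suffix is -ed, giving *jolekewed*.
The causative form *jolekewed*: final sound = /d/, a consonant → -of → *jolekewedof*.
Since the last vowel of the past-tense form *jolekewedof* is /o/ (a non-high vowel), it takes -ka, giving *jolekewedofka*.

jolekewedofka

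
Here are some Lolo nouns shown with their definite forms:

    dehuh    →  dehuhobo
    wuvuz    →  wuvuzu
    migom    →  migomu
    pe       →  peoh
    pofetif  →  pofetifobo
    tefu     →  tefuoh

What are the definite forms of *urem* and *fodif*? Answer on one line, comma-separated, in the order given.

Looking at the final sound of each stem: -obo when the stem ends in a voiceless consonant (*dehuh*, *pofetif*); -u when the stem ends in a voiced consonant (*wuvuz*, *migom*); -oh when the stem ends in a vowel (*pe*, *tefu*).
*urem*: final sound = /m/, a voiced consonant → -u → *uremu*.
*fodif*: final sound = /f/, a voiceless consonant → -obo → *fodifobo*.

uremu, fodifobo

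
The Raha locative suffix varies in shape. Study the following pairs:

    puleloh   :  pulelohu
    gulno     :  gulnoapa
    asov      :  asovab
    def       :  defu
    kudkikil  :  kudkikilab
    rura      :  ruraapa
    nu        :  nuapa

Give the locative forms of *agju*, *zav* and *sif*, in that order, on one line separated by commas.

agjuapa, zavab, sifu

The pattern is voicing of the final sound: -u when the stem ends in a voiceless consonant (*puleloh*, *def*); -ab when the stem ends in a voiced consonant (*asov*, *kudkikil*); -apa when the stem ends in a vowel (*gulno*, *rura*, *nu*).
*agju*: final sound = /u/, a vowel → -apa → *agjuapa*.
*zav*: final sound = /v/, a voiced consonant → -ab → *zavab*.
*sif*: final sound = /f/, a voiceless consonant → -u → *sifu*.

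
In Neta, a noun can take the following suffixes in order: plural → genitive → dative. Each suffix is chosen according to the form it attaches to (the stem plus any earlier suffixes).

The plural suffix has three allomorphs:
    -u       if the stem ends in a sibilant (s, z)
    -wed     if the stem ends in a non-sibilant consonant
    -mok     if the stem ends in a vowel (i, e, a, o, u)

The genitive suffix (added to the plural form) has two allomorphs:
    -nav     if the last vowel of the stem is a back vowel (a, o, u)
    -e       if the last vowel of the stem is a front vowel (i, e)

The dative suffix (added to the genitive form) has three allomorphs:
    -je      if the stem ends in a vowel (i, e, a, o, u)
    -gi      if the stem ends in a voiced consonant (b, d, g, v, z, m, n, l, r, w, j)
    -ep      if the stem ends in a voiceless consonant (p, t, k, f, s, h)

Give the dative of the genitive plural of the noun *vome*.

vomemoknavgi

The final sound of *vome* is /e/, which is a vowel, so the plural suffix is -mok, giving *vomemok*.
The last vowel of the plural form *vomemok* is /o/, which is a back vowel, so the genitive suffix is -nav, giving *vomemoknav*.
Since the final sound of the genitive form *vomemoknav* is /v/ (a voiced consonant), it takes -gi, giving *vomemoknavgi*.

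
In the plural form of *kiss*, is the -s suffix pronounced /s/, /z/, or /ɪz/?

/ɪz/

The stem *kiss* ends in a sibilant (/s, z, ʃ, ʒ, tʃ, dʒ/).
The plural suffix surfaces as /ɪz/ after sibilants, /s/ after other voiceless consonants, and /z/ after other voiced sounds.
So the plural -s on *kiss* is pronounced /ɪz/.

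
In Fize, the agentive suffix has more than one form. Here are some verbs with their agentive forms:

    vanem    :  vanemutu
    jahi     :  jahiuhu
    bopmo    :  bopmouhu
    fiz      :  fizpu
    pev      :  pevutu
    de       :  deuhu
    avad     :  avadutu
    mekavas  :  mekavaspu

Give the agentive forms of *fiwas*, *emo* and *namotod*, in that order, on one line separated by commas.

Looking at the final sound of each stem: -pu when the stem ends in a sibilant (*fiz*, *mekavas*); -utu when the stem ends in a non-sibilant consonant (*vanem*, *pev*, *avad*); -uhu when the stem ends in a vowel (*jahi*, *bopmo*, *de*).
*fiwas* — final sound /s/ (a sibilant) → -pu → *fiwaspu*.
The final sound of *emo* is /o/, which is a vowel, so the suffix is -uhu, giving *emouhu*.
*namotod* — final sound /d/ (a non-sibilant consonant) → -utu → *namotodutu*.

fiwaspu, emouhu, namotodutu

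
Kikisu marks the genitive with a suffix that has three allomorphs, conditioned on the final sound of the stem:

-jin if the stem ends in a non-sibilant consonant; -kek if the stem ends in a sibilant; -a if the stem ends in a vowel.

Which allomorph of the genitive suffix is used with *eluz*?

-kek

*eluz*: final sound = /z/, a sibilant → -kek.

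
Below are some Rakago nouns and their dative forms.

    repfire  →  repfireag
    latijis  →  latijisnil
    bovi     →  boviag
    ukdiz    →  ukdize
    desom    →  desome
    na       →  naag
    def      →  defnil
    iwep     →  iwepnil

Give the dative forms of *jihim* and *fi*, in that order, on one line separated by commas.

The pattern is voicing of the final sound: -nil when the stem ends in a voiceless consonant (*latijis*, *def*, *iwep*); -e when the stem ends in a voiced consonant (*ukdiz*, *desom*); -ag when the stem ends in a vowel (*repfire*, *bovi*, *na*).
The final sound of *jihim* is /m/, which is a voiced consonant, so the suffix is -e, giving *jihime*.
*fi*: final sound = /i/, a vowel → -ag → *fiag*.

jihime, fiag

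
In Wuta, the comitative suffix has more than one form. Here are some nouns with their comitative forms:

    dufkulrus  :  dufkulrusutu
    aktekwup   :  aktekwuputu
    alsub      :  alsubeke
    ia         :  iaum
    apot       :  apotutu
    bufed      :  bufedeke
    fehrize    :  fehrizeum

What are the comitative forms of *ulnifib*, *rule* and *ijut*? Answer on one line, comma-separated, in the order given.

Looking at the final sound of each stem: -utu when the stem ends in a voiceless consonant (*dufkulrus*, *aktekwup*, *apot*); -eke when the stem ends in a voiced consonant (*alsub*, *bufed*); -um when the stem ends in a vowel (*ia*, *fehrize*).
*ulnifib*: final sound = /b/, a voiced consonant → -eke → *ulnifibeke*.
*rule* — final sound /e/ (a vowel) → -um → *ruleum*.
Since the final sound of *ijut* is /t/ (a voiceless consonant), it takes -utu, giving *ijututu*.

ulnifibeke, ruleum, ijututu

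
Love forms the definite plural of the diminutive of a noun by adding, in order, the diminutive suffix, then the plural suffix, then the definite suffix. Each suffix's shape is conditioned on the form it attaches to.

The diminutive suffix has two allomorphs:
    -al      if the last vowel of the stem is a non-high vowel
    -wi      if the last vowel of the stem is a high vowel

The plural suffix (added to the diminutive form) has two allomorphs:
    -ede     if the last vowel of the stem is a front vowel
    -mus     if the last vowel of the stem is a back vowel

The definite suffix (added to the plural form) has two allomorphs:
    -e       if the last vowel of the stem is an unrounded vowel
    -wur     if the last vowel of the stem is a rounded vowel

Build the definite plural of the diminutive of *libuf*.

libufwiedee

*libuf* — last vowel /u/ (a high vowel) → -wi → *libufwi*.
Since the last vowel of the diminutive form *libufwi* is /i/ (a front vowel), it takes -ede, giving *libufwiede*.
The plural form *libufwiede* — last vowel /e/ (an unrounded vowel) → -e → *libufwiedee*.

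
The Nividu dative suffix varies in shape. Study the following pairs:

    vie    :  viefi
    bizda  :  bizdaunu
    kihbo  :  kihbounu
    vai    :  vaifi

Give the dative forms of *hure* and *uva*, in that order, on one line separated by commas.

hurefi, uvaunu

The pattern is front/back vowel harmony: -fi when the last vowel of the stem is a front vowel (*vie*, *vai*); -unu when the last vowel of the stem is a back vowel (*bizda*, *kihbo*).
*hure*: last vowel = /e/, a front vowel → -fi → *hurefi*.
The last vowel of *uva* is /a/, which is a back vowel, so the suffix is -unu, giving *uvaunu*.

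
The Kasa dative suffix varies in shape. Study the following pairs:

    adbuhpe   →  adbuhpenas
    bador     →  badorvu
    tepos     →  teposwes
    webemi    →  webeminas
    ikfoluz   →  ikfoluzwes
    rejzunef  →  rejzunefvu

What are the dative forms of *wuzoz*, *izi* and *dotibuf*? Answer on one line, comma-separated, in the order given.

The alternation tracks the final sound of the stem — -wes when the stem ends in a sibilant (*tepos*, *ikfoluz*); -vu when the stem ends in a non-sibilant consonant (*bador*, *rejzunef*); -nas when the stem ends in a vowel (*adbuhpe*, *webemi*).
*wuzoz* — final sound /z/ (a sibilant) → -wes → *wuzozwes*.
The final sound of *izi* is /i/, which is a vowel, so the suffix is -nas, giving *izinas*.
Since the final sound of *dotibuf* is /f/ (a non-sibilant consonant), it takes -vu, giving *dotibufvu*.

wuzozwes, izinas, dotibufvu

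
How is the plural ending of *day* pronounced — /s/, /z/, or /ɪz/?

/z/

The stem *day* ends in a voiced non-sibilant sound.
The plural suffix surfaces as /ɪz/ after sibilants, /s/ after other voiceless consonants, and /z/ after other voiced sounds.
So the plural -s on *day* is pronounced /z/.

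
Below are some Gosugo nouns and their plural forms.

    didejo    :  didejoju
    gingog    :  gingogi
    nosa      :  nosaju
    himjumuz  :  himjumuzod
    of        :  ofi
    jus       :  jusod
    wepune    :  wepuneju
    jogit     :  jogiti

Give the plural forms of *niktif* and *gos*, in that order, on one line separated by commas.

niktifi, gosod

The suffix is conditioned by the final sound: -od when the stem ends in a sibilant (*himjumuz*, *jus*); -i when the stem ends in a non-sibilant consonant (*gingog*, *of*, *jogit*); -ju when the stem ends in a vowel (*didejo*, *nosa*, *wepune*).
*niktif*: final sound = /f/, a non-sibilant consonant → -i → *niktifi*.
*gos*: final sound = /s/, a sibilant → -od → *gosod*.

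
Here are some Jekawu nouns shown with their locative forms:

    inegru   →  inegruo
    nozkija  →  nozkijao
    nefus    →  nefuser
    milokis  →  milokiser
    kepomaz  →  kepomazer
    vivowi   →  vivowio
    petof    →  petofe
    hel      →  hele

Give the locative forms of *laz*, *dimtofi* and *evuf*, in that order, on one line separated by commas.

Looking at the final sound of each stem: -er when the stem ends in a sibilant (*nefus*, *milokis*, *kepomaz*); -e when the stem ends in a non-sibilant consonant (*petof*, *hel*); -o when the stem ends in a vowel (*inegru*, *nozkija*, *vivowi*).
Since the final sound of *laz* is /z/ (a sibilant), it takes -er, giving *lazer*.
*dimtofi*: final sound = /i/, a vowel → -o → *dimtofio*.
*evuf* — final sound /f/ (a non-sibilant consonant) → -e → *evufe*.

lazer, dimtofio, evufe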